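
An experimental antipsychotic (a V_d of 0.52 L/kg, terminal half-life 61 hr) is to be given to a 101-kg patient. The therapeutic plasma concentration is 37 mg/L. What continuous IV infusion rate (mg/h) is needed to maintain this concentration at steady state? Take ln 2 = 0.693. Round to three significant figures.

22.1 mg/h

Total Vd = 0.52 × 101 = 52.52 L
k = 0.693/61 = 0.01136 h⁻¹, so CL = k·Vd = 0.01136 × 52.52 = 0.5966 L/h
Infusion rate = CL × Css = 0.5966 × 37 = 22.07 mg/h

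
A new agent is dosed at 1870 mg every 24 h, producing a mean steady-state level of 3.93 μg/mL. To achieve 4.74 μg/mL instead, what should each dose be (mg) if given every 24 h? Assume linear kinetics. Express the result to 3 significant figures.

2260 mg

For first-order elimination, Css ∝ F·D/(CL·τ); F and CL are unchanged, so Css ∝ D/τ.
D₂ = D₁ × (Css,target / Css,current) = 1870 × 4.74/3.93 = 2255 mg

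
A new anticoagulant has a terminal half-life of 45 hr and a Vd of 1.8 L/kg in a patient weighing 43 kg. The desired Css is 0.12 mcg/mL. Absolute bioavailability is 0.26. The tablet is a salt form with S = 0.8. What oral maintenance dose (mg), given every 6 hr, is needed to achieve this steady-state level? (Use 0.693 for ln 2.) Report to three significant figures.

Vd = 1.8 L/kg × 43 kg = 77.40 L
k = 0.693/45 = 0.01540 h⁻¹, so CL = k·Vd = 0.01540 × 77.40 = 1.192 L/h
D = CL × Css × τ / F / S = 1.192 × 0.12 × 6 / 0.26 / 0.8 = 4.126 mg

4.13 mg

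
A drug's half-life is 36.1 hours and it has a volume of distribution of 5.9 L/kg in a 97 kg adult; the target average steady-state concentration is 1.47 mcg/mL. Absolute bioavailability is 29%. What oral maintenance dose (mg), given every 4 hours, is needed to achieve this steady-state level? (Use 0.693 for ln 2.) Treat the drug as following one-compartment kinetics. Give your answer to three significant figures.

223 mg

Vd = 5.9 L/kg × 97 kg = 572.3 L
CL = ln 2 · Vd / t½ = 0.693 × 572.3 / 36.1 = 10.99 L/h
D = CL × Css × τ / F = 10.99 × 1.47 × 4 / 0.29 = 222.8 mg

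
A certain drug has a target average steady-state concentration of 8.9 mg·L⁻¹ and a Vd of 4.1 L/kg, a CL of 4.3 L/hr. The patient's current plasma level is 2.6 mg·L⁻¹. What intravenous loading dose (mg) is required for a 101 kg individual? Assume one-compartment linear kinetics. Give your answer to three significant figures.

Vd = 4.1 L/kg × 101 kg = 414.1 L
The loading dose fills Vd to the target concentration.
Concentration deficit ΔC = 8.9 − 2.6 = 6.300 mg/L
LD = Vd × ΔC = 414.1 × 6.300 = 2609 mg

2610 mg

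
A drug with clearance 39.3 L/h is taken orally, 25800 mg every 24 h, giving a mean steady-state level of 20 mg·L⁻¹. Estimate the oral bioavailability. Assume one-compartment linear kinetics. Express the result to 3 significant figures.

0.731

F·D/τ = CL·Css at steady state → F = CL·Css·τ / D.
F = 39.3 × 20 × 24 / 25800 = 0.731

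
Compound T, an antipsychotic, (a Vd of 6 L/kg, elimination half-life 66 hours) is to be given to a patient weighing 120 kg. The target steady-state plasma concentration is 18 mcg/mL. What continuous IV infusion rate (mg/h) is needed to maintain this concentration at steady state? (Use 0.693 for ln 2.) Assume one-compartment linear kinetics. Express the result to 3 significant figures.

136 mg/h

Vd(total) = 120 kg × 6 L/kg = 720.0 L
CL = ln 2 · Vd / t½ = 0.693 × 720.0 / 66 = 7.560 L/h
Infusion rate = CL × Css = 7.560 × 18 = 136.1 mg/h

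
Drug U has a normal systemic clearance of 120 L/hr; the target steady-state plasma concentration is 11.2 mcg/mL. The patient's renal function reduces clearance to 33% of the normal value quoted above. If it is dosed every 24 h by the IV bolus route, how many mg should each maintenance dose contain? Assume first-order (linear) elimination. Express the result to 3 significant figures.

Patient clearance = 0.33 × 120.0 = 39.60 L/h
D = CL × Css × τ = 39.60 × 11.2 × 24 = 10640 mg

10600 mg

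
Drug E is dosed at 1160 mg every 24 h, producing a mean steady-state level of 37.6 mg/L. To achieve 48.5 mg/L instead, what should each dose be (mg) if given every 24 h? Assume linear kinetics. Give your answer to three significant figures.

1500 mg

With linear kinetics, Css is proportional to dose rate (D/τ) at fixed clearance.
D₂ = D₁ × (Css,target / Css,current) = 1160 × 48.5/37.6 = 1496 mg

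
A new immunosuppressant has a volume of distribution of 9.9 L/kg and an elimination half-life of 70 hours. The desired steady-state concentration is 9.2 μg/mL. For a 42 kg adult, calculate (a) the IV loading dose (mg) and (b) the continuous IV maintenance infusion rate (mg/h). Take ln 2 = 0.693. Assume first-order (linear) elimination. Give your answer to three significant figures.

Vd = 9.9 L/kg × 42 kg = 415.8 L
LD = Vd × C = 415.8 × 9.2 = 3825 mg
CL = 0.693 × Vd / t½ = 0.693 × 415.8 / 70 = 4.116 L/h
Infusion rate = CL × Css = 4.116 × 9.2 = 37.87 mg/h

(a) 3830 mg; (b) 37.9 mg/h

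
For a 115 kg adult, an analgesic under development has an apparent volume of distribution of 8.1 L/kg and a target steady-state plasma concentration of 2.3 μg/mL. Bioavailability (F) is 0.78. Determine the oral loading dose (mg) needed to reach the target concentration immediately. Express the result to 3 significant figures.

2750 mg

Total Vd = 8.1 × 115 = 931.5 L
LD = Vd × C / F = 931.5 × 2.300 / 0.78 = 2747 mg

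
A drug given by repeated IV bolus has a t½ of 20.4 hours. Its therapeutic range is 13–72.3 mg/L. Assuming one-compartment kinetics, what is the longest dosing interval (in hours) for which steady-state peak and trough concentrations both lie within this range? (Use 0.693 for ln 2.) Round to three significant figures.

50.5 h

k = 0.693 / t½ = 0.693 / 20.4 = 0.03397 h⁻¹
Between IV bolus doses, concentration decays as C = C₀·e^(−kτ), so C_peak/C_trough = e^(kτ).
τ_max = ln(C_peak/C_trough) / k = ln(72.3/13) / 0.03397 = 1.716 / 0.03397 = 50.52 h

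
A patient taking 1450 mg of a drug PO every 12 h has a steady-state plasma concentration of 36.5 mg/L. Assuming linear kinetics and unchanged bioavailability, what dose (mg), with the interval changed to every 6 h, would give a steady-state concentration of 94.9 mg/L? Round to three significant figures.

With linear kinetics, Css is proportional to dose rate (D/τ) at fixed clearance.
D₂ = D₁ × (Css,target / Css,current) × (τ₂/τ₁) = 1450 × (94.9/36.5) × (6/12) = 1885 mg

1890 mg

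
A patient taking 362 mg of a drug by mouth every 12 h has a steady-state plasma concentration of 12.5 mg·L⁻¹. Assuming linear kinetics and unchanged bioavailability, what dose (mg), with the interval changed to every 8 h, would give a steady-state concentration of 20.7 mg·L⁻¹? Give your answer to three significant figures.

400 mg

With linear kinetics, Css is proportional to dose rate (D/τ) at fixed clearance.
D₂ = D₁ × (Css,target / Css,current) × (τ₂/τ₁) = 362 × (20.7/12.5) × (8/12) = 399.6 mg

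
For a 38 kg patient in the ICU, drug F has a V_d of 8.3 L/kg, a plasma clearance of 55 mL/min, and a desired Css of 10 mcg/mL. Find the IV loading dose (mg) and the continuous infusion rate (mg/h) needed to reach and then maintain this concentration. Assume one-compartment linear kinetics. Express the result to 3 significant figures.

(a) 3150 mg; (b) 33.0 mg/h

Vd = 8.3 L/kg × 38 kg = 315.4 L
LD = Vd · C_target = 315.4 × 10 = 3154 mg
CL = 55 mL/min × 60/1000 = 3.300 L/h
Infusion rate = 3.300 L/h × 10 mg/L = 33.00 mg/h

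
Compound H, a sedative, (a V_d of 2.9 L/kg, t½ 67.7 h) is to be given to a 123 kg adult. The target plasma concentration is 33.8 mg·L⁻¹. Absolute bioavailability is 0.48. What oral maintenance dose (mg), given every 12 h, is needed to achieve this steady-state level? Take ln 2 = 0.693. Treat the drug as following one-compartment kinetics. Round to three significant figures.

Vd = 2.9 L/kg × 123 kg = 356.7 L
k = 0.693/67.7 = 0.01024 h⁻¹, so CL = k·Vd = 0.01024 × 356.7 = 3.653 L/h
D = CL × Css × τ / F = 3.653 × 33.8 × 12 / 0.48 = 3087 mg

3090 mg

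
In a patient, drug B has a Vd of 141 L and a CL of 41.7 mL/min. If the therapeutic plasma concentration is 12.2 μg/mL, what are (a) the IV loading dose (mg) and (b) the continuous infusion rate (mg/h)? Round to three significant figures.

Loading: fill Vd to C_target → 141.0 L × 12.2 mg/L = 1720 mg
CL = 41.7 mL/min = 41.7 × 0.06 = 2.502 L/h
Maintenance infusion rate = CL × Css = 2.502 × 12.2 = 30.52 mg/h

(a) 1720 mg; (b) 30.5 mg/h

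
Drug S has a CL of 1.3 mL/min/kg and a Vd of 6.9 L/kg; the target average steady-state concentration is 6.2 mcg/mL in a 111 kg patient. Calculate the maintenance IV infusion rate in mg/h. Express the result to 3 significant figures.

CL = 1.3 mL/min/kg × 111 kg = 144.3 mL/min = 144.3 × 60/1000 = 8.658 L/h
Maintenance depends on clearance, not Vd — rate in must match rate out.
Rate = CL × Css = 8.658 × 6.2 = 53.68 mg/h

53.7 mg/h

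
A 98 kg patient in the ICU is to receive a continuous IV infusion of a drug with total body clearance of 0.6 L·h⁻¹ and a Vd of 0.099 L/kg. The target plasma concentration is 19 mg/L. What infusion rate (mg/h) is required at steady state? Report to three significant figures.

11.4 mg/h

At steady state, infusion rate equals elimination rate: rate in = CL × Css.
R₀ = 0.6000 × 19 = 11.40 mg/h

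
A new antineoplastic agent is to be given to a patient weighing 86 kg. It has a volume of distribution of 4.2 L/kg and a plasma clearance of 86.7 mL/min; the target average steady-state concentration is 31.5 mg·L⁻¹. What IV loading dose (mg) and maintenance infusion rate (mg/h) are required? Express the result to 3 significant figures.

Vd(total) = 86 kg × 4.2 L/kg = 361.2 L
Loading: fill Vd to C_target → 361.2 L × 31.5 mg/L = 11380 mg
Convert clearance: 86.7 mL/min × 60 min/h ÷ 1000 mL/L = 5.202 L/h
Maintenance: replace elimination → rate = CL × Css = 5.202 × 31.5 = 163.9 mg/h

(a) 11400 mg; (b) 164 mg/h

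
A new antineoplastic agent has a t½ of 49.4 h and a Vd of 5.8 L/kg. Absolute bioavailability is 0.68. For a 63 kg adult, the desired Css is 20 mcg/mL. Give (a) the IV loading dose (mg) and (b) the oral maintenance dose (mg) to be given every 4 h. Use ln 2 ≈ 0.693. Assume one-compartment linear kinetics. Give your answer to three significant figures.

(a) 7310 mg; (b) 603 mg

Vd = 5.8 L/kg × 63 kg = 365.4 L
LD = Vd × C = 365.4 × 20 = 7308 mg
CL = 0.693 × Vd / t½ = 0.693 × 365.4 / 49.4 = 5.126 L/h
D = CL × Css × τ / F = 5.126 × 20 × 4 / 0.68 = 603.1 mg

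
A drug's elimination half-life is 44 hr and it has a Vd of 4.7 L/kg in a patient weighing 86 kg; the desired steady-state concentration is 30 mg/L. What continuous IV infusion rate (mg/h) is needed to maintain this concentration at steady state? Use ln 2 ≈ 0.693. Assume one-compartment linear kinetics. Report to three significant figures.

Total Vd = 4.7 × 86 = 404.2 L
CL = ln 2 · Vd / t½ = 0.693 × 404.2 / 44 = 6.366 L/h
Infusion rate = CL × Css = 6.366 × 30 = 191.0 mg/h

191 mg/h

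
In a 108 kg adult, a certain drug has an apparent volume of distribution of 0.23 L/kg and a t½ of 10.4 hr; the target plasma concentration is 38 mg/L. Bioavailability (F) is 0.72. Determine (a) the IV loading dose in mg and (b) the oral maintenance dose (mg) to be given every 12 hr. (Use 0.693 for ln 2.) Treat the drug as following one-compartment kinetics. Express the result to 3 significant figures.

(a) 944 mg; (b) 1050 mg

Vd(total) = 108 kg × 0.23 L/kg = 24.84 L
LD = Vd × C = 24.84 × 38 = 943.9 mg
CL = 0.693 × Vd / t½ = 0.693 × 24.84 / 10.4 = 1.655 L/h
D = CL × Css × τ / F = 1.655 × 38 × 12 / 0.72 = 1048 mg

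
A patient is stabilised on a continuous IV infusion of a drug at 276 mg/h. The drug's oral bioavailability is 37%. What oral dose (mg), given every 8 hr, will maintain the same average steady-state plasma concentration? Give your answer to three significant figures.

5970 mg

To maintain the same Css, the systemic dosing rate must be unchanged: F·D/τ = infusion rate.
D = rate × τ / F = 276 × 8 / 0.37 = 5968 mg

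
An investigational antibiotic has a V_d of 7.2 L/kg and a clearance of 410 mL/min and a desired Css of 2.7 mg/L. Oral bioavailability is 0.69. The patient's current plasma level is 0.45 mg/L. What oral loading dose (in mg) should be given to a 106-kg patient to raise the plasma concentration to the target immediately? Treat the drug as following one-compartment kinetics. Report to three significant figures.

Total Vd = 7.2 × 106 = 763.2 L
The loading dose fills Vd to the target concentration; clearance is irrelevant here.
Concentration deficit ΔC = 2.7 − 0.45 = 2.250 mg/L
LD = Vd × ΔC / F = 763.2 × 2.250 / 0.69 = 2489 mg

2490 mg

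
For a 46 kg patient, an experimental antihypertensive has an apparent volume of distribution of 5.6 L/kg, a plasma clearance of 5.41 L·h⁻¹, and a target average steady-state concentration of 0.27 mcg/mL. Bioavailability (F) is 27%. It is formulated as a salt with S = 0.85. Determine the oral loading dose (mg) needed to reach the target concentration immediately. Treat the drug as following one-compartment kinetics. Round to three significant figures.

303 mg

Total Vd = 5.6 × 46 = 257.6 L
The loading dose fills Vd to the target concentration; clearance is irrelevant here.
LD = Vd × C / F / S = 257.6 × 0.2700 / 0.27 / 0.85 = 303.1 mg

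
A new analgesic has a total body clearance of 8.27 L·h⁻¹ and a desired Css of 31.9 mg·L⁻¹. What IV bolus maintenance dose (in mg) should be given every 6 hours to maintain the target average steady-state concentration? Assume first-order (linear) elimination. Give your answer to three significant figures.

At steady state, dose per interval replaces the amount cleared in that interval: D/τ = CL·Css.
D = CL × Css × τ = 8.270 × 31.9 × 6 = 1583 mg

1580 mg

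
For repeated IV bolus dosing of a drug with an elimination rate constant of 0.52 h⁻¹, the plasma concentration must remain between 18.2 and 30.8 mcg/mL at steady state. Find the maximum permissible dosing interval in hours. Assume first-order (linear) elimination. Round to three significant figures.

Between IV bolus doses, concentration decays as C = C₀·e^(−kτ), so C_peak/C_trough = e^(kτ).
τ_max = ln(C_peak/C_trough) / k = ln(30.8/18.2) / 0.5200 = 0.5261 / 0.5200 = 1.012 h

1.01 h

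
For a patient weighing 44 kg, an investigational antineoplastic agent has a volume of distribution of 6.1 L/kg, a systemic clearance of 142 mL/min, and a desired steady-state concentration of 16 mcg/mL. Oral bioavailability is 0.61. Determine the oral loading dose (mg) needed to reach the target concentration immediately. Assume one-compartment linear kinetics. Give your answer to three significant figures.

7040 mg

Vd = 6.1 L/kg × 44 kg = 268.4 L
LD = Vd × C / F = 268.4 × 16.00 / 0.61 = 7040 mg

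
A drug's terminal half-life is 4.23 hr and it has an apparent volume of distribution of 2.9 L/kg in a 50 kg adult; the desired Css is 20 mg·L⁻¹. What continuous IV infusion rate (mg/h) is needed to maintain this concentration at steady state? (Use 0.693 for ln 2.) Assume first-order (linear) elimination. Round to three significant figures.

Total Vd = 2.9 × 50 = 145.0 L
CL = ln 2 · Vd / t½ = 0.693 × 145.0 / 4.23 = 23.76 L/h
Infusion rate = CL × Css = 23.76 × 20 = 475.2 mg/h

475 mg/h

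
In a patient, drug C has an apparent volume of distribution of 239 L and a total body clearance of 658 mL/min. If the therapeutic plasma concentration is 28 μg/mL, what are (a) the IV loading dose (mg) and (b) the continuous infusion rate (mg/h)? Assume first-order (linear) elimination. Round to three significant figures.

Loading dose = Vd × C = 239.0 × 28 = 6692 mg
CL = 658 mL/min = 658 × 0.06 = 39.48 L/h
Maintenance infusion rate = CL × Css = 39.48 × 28 = 1105 mg/h

(a) 6690 mg; (b) 1110 mg/h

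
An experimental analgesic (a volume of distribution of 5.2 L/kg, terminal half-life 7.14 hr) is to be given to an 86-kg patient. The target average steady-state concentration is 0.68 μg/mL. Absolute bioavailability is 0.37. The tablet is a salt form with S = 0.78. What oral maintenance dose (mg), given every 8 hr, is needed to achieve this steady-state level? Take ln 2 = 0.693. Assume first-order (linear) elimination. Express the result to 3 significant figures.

Vd = 5.2 L/kg × 86 kg = 447.2 L
CL = ln 2 · Vd / t½ = 0.693 × 447.2 / 7.14 = 43.40 L/h
D = CL × Css × τ / F / S = 43.40 × 0.68 × 8 / 0.37 / 0.78 = 818.1 mg

818 mg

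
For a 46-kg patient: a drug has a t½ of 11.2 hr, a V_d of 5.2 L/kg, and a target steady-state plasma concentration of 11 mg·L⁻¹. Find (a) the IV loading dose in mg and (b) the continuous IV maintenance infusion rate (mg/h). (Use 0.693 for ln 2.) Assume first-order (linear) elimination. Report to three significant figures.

Vd = 5.2 L/kg × 46 kg = 239.2 L
LD = Vd × C = 239.2 × 11 = 2631 mg
CL = 0.693 × Vd / t½ = 0.693 × 239.2 / 11.2 = 14.80 L/h
Infusion rate = CL × Css = 14.80 × 11 = 162.8 mg/h

(a) 2630 mg; (b) 163 mg/h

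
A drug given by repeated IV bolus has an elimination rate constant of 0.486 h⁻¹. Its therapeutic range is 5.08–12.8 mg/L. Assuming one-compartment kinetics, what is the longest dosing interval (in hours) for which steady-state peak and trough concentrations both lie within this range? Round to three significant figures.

Between IV bolus doses, concentration decays as C = C₀·e^(−kτ), so C_peak/C_trough = e^(kτ).
τ_max = ln(C_peak/C_trough) / k = ln(12.8/5.08) / 0.4860 = 0.9241 / 0.4860 = 1.901 h

1.90 h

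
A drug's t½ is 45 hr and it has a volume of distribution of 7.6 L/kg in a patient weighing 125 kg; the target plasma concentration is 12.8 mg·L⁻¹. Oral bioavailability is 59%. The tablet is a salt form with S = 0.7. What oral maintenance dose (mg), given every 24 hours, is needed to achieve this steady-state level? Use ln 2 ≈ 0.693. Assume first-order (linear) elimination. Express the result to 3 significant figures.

Vd(total) = 125 kg × 7.6 L/kg = 950.0 L
CL = ln 2 · Vd / t½ = 0.693 × 950.0 / 45 = 14.63 L/h
D = CL × Css × τ / F / S = 14.63 × 12.8 × 24 / 0.59 / 0.7 = 10880 mg

10900 mg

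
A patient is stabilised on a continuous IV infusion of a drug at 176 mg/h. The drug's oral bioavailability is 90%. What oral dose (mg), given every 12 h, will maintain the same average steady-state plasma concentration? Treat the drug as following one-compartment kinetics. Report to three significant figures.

To maintain the same Css, the systemic dosing rate must be unchanged: F·D/τ = infusion rate.
D = rate × τ / F = 176 × 12 / 0.9 = 2347 mg

2350 mg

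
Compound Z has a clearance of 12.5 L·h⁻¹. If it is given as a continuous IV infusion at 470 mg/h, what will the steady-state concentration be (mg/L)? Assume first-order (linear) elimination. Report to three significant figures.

Css = rate / CL = 470 / 12.50 = 37.60 mg/L

37.6 mg/L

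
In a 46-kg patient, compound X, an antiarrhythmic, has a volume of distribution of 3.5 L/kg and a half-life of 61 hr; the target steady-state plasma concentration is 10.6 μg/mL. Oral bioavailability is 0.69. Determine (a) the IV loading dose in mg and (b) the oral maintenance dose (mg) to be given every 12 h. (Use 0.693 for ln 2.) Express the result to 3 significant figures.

(a) 1710 mg; (b) 337 mg

Vd(total) = 46 kg × 3.5 L/kg = 161.0 L
LD = Vd × C = 161.0 × 10.6 = 1707 mg
CL = 0.693 × Vd / t½ = 0.693 × 161.0 / 61 = 1.829 L/h
D = CL × Css × τ / F = 1.829 × 10.6 × 12 / 0.69 = 337.2 mg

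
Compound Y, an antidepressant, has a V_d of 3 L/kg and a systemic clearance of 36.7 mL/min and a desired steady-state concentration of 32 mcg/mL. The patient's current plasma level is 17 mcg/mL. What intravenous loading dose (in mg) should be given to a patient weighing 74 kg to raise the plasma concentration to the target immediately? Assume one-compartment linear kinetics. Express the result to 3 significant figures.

Vd = 3 L/kg × 74 kg = 222.0 L
The loading dose fills Vd to the target concentration; clearance is irrelevant here.
Concentration deficit ΔC = 32 − 17 = 15.00 mg/L
LD = Vd × ΔC = 222.0 × 15.00 = 3330 mg

3330 mg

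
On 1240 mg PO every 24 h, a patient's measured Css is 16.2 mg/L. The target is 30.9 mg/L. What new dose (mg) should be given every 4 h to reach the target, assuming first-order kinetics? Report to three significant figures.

For first-order elimination, Css ∝ F·D/(CL·τ); F and CL are unchanged, so Css ∝ D/τ.
D₂ = D₁ × (Css,target / Css,current) × (τ₂/τ₁) = 1240 × (30.9/16.2) × (4/24) = 394.2 mg

394 mg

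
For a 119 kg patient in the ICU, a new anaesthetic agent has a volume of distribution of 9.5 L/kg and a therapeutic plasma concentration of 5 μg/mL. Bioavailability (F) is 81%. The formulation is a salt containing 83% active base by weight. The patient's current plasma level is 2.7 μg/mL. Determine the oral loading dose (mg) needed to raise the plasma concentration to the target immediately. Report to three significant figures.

Total Vd = 9.5 × 119 = 1131 L
The loading dose fills Vd to the target concentration.
Concentration deficit ΔC = 5 − 2.7 = 2.300 mg/L
LD = Vd × ΔC / F / S = 1131 × 2.300 / 0.81 / 0.83 = 3869 mg

3870 mg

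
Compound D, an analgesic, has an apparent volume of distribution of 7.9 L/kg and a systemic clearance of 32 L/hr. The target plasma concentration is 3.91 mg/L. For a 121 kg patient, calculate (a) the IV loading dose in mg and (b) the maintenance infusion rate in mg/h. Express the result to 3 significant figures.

Total Vd = 7.9 × 121 = 955.9 L
LD = Vd · C_target = 955.9 × 3.91 = 3738 mg
Infusion rate = 32.00 L/h × 3.91 mg/L = 125.1 mg/h

(a) 3740 mg; (b) 125 mg/h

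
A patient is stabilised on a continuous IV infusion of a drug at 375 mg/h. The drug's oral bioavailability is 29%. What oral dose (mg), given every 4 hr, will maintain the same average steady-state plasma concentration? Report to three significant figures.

5170 mg

To maintain the same Css, the systemic dosing rate must be unchanged: F·D/τ = infusion rate.
D = rate × τ / F = 375 × 4 / 0.29 = 5172 mg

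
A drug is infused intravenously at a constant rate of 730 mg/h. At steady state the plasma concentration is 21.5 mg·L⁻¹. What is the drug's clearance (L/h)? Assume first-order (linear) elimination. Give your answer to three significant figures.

At steady state, infusion rate = CL × Css, so CL = rate / Css.
CL = 730 / 21.5 = 33.95 L/h

34.0 L/h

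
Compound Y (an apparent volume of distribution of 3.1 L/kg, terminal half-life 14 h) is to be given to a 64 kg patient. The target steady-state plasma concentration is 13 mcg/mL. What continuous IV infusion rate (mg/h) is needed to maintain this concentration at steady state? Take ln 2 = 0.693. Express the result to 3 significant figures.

Vd = 3.1 L/kg × 64 kg = 198.4 L
CL = ln 2 · Vd / t½ = 0.693 × 198.4 / 14 = 9.821 L/h
Infusion rate = CL × Css = 9.821 × 13 = 127.7 mg/h

128 mg/h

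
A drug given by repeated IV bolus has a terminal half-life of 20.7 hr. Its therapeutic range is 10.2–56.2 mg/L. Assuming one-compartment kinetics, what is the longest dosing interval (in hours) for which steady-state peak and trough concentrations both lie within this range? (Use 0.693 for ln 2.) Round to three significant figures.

51.0 h

k = 0.693 / t½ = 0.693 / 20.7 = 0.03348 h⁻¹
Between IV bolus doses, concentration decays as C = C₀·e^(−kτ), so C_peak/C_trough = e^(kτ).
τ_max = ln(C_peak/C_trough) / k = ln(56.2/10.2) / 0.03348 = 1.707 / 0.03348 = 50.99 h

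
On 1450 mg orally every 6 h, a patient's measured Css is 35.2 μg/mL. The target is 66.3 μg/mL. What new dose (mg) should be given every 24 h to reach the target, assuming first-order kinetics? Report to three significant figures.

10900 mg

With linear kinetics, Css is proportional to dose rate (D/τ) at fixed clearance.
D₂ = D₁ × (Css,target / Css,current) × (τ₂/τ₁) = 1450 × (66.3/35.2) × (24/6) = 10920 mg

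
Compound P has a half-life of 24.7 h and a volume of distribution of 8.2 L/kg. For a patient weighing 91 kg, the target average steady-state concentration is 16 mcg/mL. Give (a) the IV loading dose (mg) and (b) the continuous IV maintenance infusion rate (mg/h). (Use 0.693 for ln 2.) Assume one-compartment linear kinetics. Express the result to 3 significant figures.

Vd(total) = 91 kg × 8.2 L/kg = 746.2 L
LD = Vd × C = 746.2 × 16 = 11940 mg
CL = 0.693 × Vd / t½ = 0.693 × 746.2 / 24.7 = 20.94 L/h
Infusion rate = CL × Css = 20.94 × 16 = 335.0 mg/h

(a) 11900 mg; (b) 335 mg/h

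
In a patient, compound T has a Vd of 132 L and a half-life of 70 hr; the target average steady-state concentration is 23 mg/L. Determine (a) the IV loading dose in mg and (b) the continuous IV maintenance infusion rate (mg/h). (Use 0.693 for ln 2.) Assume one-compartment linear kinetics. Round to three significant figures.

LD = Vd × C = 132.0 × 23 = 3036 mg
CL = 0.693 × Vd / t½ = 0.693 × 132.0 / 70 = 1.307 L/h
Infusion rate = CL × Css = 1.307 × 23 = 30.06 mg/h

(a) 3040 mg; (b) 30.1 mg/h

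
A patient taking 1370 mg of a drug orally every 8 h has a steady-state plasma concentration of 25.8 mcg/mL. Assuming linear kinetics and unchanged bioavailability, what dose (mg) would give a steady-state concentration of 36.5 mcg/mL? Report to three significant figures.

1940 mg

For first-order elimination, Css ∝ F·D/(CL·τ); F and CL are unchanged, so Css ∝ D/τ.
D₂ = D₁ × (Css,target / Css,current) = 1370 × 36.5/25.8 = 1938 mg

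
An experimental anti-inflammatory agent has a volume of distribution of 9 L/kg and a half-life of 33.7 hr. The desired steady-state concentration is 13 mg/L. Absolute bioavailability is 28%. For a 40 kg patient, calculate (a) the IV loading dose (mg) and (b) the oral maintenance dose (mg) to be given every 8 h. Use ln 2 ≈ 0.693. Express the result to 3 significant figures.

Total Vd = 9 × 40 = 360.0 L
LD = Vd × C = 360.0 × 13 = 4680 mg
CL = 0.693 × Vd / t½ = 0.693 × 360.0 / 33.7 = 7.403 L/h
D = CL × Css × τ / F = 7.403 × 13 × 8 / 0.28 = 2750 mg

(a) 4680 mg; (b) 2750 mg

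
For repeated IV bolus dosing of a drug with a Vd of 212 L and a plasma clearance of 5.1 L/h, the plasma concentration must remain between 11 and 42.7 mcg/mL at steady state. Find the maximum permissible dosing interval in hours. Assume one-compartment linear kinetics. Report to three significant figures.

k = CL / Vd = 5.100 / 212.0 = 0.02406 h⁻¹
Between IV bolus doses, concentration decays as C = C₀·e^(−kτ), so C_peak/C_trough = e^(kτ).
τ_max = ln(C_peak/C_trough) / k = ln(42.7/11) / 0.02406 = 1.356 / 0.02406 = 56.36 h

56.4 h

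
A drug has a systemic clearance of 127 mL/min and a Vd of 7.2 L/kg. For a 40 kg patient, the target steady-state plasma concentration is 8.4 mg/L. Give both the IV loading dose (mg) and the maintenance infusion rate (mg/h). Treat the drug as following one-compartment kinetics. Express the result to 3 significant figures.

Vd(total) = 40 kg × 7.2 L/kg = 288.0 L
Loading dose = Vd × C = 288.0 × 8.4 = 2419 mg
CL = 127 mL/min × 60/1000 = 7.620 L/h
Infusion rate = 7.620 L/h × 8.4 mg/L = 64.01 mg/h

(a) 2420 mg; (b) 64.0 mg/h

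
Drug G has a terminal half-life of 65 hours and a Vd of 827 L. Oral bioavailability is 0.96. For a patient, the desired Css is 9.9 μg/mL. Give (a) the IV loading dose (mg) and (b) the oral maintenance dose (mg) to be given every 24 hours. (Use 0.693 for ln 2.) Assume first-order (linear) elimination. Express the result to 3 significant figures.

LD = Vd × C = 827.0 × 9.9 = 8187 mg
CL = 0.693 × Vd / t½ = 0.693 × 827.0 / 65 = 8.817 L/h
D = CL × Css × τ / F = 8.817 × 9.9 × 24 / 0.96 = 2182 mg

(a) 8190 mg; (b) 2180 mg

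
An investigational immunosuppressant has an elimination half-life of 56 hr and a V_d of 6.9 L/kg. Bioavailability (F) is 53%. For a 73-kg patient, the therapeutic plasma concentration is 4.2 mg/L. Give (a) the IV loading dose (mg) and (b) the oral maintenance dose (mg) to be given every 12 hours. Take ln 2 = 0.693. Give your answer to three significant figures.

(a) 2120 mg; (b) 593 mg

Total Vd = 6.9 × 73 = 503.7 L
LD = Vd × C = 503.7 × 4.2 = 2116 mg
CL = 0.693 × Vd / t½ = 0.693 × 503.7 / 56 = 6.233 L/h
D = CL × Css × τ / F = 6.233 × 4.2 × 12 / 0.53 = 592.7 mg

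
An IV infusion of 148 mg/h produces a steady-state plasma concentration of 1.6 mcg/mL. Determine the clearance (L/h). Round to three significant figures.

92.5 L/h

At steady state, infusion rate = CL × Css, so CL = rate / Css.
CL = 148 / 1.6 = 92.50 L/h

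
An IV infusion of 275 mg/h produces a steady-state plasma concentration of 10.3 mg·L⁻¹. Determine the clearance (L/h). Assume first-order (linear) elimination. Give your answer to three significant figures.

At steady state, infusion rate = CL × Css, so CL = rate / Css.
CL = 275 / 10.3 = 26.70 L/h

26.7 L/h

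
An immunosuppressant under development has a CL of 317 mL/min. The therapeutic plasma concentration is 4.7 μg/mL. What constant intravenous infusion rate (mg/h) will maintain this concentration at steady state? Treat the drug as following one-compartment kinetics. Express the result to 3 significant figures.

89.4 mg/h

CL = 317 mL/min = 317 × 0.06 = 19.02 L/h
R₀ = 19.02 × 4.7 = 89.39 mg/h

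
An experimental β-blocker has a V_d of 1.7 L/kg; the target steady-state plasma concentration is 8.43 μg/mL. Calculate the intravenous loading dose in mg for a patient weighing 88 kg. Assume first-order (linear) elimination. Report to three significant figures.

Total Vd = 1.7 × 88 = 149.6 L
The loading dose fills Vd to the target concentration.
LD = Vd × C = 149.6 × 8.430 = 1261 mg

1260 mg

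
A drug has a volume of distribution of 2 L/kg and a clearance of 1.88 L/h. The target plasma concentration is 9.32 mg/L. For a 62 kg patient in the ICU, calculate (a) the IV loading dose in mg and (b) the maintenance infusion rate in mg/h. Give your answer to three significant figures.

Vd(total) = 62 kg × 2 L/kg = 124.0 L
LD = Vd · C_target = 124.0 × 9.32 = 1156 mg
Infusion rate = 1.880 L/h × 9.32 mg/L = 17.52 mg/h

(a) 1160 mg; (b) 17.5 mg/h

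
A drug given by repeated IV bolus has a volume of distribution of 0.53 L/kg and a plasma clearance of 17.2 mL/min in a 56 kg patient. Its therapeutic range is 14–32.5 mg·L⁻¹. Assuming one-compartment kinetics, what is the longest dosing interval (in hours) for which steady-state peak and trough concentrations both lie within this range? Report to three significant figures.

Vd = 0.53 L/kg × 56 kg = 29.68 L
CL = 17.2 mL/min × 60/1000 = 1.032 L/h
k = CL / Vd = 1.032 / 29.68 = 0.03477 h⁻¹
Between IV bolus doses, concentration decays as C = C₀·e^(−kτ), so C_peak/C_trough = e^(kτ).
τ_max = ln(C_peak/C_trough) / k = ln(32.5/14) / 0.03477 = 0.8422 / 0.03477 = 24.22 h

24.2 h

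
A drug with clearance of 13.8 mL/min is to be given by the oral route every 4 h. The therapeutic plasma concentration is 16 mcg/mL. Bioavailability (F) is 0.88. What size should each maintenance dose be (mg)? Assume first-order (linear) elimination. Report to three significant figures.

CL = 13.8 mL/min × 60/1000 = 0.8280 L/h
At steady state, dose per interval replaces the amount cleared in that interval: F·D/τ = CL·Css.
D = CL × Css × τ / F = 0.8280 × 16 × 4 / 0.88 = 60.22 mg

60.2 mg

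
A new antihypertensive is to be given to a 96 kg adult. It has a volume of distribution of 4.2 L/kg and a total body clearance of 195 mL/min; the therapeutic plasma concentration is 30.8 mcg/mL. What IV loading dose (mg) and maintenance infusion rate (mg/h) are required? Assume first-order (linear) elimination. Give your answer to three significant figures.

(a) 12400 mg; (b) 360 mg/h

Vd(total) = 96 kg × 4.2 L/kg = 403.2 L
Loading: fill Vd to C_target → 403.2 L × 30.8 mg/L = 12420 mg
CL = 195 mL/min = 195 × 0.06 = 11.70 L/h
Maintenance infusion rate = CL × Css = 11.70 × 30.8 = 360.4 mg/h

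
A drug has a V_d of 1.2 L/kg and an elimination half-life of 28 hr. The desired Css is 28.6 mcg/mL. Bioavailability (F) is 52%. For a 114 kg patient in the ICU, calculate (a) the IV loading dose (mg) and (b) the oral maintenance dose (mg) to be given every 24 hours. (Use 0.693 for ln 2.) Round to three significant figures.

(a) 3910 mg; (b) 4470 mg

Vd = 1.2 L/kg × 114 kg = 136.8 L
LD = Vd × C = 136.8 × 28.6 = 3912 mg
CL = 0.693 × Vd / t½ = 0.693 × 136.8 / 28 = 3.386 L/h
D = CL × Css × τ / F = 3.386 × 28.6 × 24 / 0.52 = 4470 mg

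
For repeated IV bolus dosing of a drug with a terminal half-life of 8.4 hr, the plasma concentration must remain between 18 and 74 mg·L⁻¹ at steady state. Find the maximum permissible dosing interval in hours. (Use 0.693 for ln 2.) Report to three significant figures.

k = 0.693 / t½ = 0.693 / 8.4 = 0.08250 h⁻¹
Between IV bolus doses, concentration decays as C = C₀·e^(−kτ), so C_peak/C_trough = e^(kτ).
τ_max = ln(C_peak/C_trough) / k = ln(74/18) / 0.08250 = 1.414 / 0.08250 = 17.14 h

17.1 h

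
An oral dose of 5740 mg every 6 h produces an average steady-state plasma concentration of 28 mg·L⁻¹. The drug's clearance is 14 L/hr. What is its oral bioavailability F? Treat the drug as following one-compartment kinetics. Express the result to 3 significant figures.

0.410

F·D/τ = CL·Css at steady state → F = CL·Css·τ / D.
F = 14 × 28 × 6 / 5740 = 0.410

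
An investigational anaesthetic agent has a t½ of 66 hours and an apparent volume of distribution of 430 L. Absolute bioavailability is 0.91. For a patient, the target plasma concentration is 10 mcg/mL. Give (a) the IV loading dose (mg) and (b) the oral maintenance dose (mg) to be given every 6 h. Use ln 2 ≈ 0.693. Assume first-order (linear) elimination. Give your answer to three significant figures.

LD = Vd × C = 430.0 × 10 = 4300 mg
CL = 0.693 × Vd / t½ = 0.693 × 430.0 / 66 = 4.515 L/h
D = CL × Css × τ / F = 4.515 × 10 × 6 / 0.91 = 297.7 mg

(a) 4300 mg; (b) 298 mg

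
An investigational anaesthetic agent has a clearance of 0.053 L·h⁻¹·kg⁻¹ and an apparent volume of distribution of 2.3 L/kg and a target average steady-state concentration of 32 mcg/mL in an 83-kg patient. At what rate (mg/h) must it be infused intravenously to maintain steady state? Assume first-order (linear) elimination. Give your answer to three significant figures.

141 mg/h

CL = 0.053 L·h⁻¹·kg⁻¹ × 83 kg = 4.399 L/h
R₀ = 4.399 × 32 = 140.8 mg/h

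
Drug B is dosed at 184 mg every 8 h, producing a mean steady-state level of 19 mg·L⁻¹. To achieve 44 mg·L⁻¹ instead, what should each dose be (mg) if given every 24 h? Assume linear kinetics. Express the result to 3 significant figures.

1280 mg

For first-order elimination, Css ∝ F·D/(CL·τ); F and CL are unchanged, so Css ∝ D/τ.
D₂ = D₁ × (Css,target / Css,current) × (τ₂/τ₁) = 184 × (44/19) × (24/8) = 1278 mg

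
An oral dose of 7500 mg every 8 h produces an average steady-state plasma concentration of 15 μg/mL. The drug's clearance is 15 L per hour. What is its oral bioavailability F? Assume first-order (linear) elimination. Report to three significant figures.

F·D/τ = CL·Css at steady state → F = CL·Css·τ / D.
F = 15 × 15 × 8 / 7500 = 0.240

0.240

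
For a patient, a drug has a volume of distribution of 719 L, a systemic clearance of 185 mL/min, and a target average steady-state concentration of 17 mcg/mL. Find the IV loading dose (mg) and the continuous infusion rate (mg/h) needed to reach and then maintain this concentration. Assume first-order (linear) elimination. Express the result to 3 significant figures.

(a) 12200 mg; (b) 189 mg/h

Loading dose = Vd × C = 719.0 × 17 = 12220 mg
CL = 185 mL/min = 185 × 0.06 = 11.10 L/h
Maintenance: replace elimination → rate = CL × Css = 11.10 × 17 = 188.7 mg/h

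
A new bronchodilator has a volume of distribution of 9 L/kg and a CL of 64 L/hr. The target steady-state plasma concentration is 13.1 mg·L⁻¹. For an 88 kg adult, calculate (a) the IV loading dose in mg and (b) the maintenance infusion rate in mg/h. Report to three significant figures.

Vd(total) = 88 kg × 9 L/kg = 792.0 L
LD = Vd · C_target = 792.0 × 13.1 = 10380 mg
Maintenance: replace elimination → rate = CL × Css = 64.00 × 13.1 = 838.4 mg/h

(a) 10400 mg; (b) 838 mg/h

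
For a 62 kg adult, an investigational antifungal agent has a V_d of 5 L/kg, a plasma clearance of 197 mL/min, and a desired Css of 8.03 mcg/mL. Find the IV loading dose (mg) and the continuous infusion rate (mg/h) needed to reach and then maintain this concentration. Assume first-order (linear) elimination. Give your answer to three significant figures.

(a) 2490 mg; (b) 94.9 mg/h

Vd = 5 L/kg × 62 kg = 310.0 L
LD = Vd · C_target = 310.0 × 8.03 = 2489 mg
Convert clearance: 197 mL/min × 60 min/h ÷ 1000 mL/L = 11.82 L/h
Infusion rate = 11.82 L/h × 8.03 mg/L = 94.91 mg/h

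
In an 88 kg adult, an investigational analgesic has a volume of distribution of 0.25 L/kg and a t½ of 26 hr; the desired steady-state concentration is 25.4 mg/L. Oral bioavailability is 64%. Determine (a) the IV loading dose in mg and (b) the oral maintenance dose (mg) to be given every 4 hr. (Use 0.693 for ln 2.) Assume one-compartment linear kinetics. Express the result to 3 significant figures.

(a) 559 mg; (b) 93.1 mg

Vd(total) = 88 kg × 0.25 L/kg = 22.00 L
LD = Vd × C = 22.00 × 25.4 = 558.8 mg
CL = 0.693 × Vd / t½ = 0.693 × 22.00 / 26 = 0.5864 L/h
D = CL × Css × τ / F = 0.5864 × 25.4 × 4 / 0.64 = 93.09 mg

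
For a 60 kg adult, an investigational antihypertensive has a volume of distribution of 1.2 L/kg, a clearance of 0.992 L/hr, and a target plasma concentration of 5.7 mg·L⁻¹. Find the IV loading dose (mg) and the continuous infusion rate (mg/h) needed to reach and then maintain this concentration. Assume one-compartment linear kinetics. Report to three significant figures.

(a) 410 mg; (b) 5.65 mg/h

Vd = 1.2 L/kg × 60 kg = 72.00 L
LD = Vd · C_target = 72.00 × 5.7 = 410.4 mg
Maintenance: replace elimination → rate = CL × Css = 0.9920 × 5.7 = 5.654 mg/h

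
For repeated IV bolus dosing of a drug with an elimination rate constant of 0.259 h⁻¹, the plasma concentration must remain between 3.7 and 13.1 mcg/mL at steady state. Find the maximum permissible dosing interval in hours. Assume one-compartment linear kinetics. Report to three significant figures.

Between IV bolus doses, concentration decays as C = C₀·e^(−kτ), so C_peak/C_trough = e^(kτ).
τ_max = ln(C_peak/C_trough) / k = ln(13.1/3.7) / 0.2590 = 1.264 / 0.2590 = 4.880 h

4.88 h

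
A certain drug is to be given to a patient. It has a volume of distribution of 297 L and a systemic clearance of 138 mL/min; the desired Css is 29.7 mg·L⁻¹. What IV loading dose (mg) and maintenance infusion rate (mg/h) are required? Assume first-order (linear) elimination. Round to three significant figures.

(a) 8820 mg; (b) 246 mg/h

LD = Vd · C_target = 297.0 × 29.7 = 8821 mg
CL = 138 mL/min = 138 × 0.06 = 8.280 L/h
Infusion rate = 8.280 L/h × 29.7 mg/L = 245.9 mg/h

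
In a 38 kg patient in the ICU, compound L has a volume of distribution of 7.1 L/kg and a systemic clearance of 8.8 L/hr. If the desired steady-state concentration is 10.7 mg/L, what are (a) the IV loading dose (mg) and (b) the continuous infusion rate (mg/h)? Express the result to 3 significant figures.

(a) 2890 mg; (b) 94.2 mg/h

Vd = 7.1 L/kg × 38 kg = 269.8 L
LD = Vd · C_target = 269.8 × 10.7 = 2887 mg
Maintenance: replace elimination → rate = CL × Css = 8.800 × 10.7 = 94.16 mg/h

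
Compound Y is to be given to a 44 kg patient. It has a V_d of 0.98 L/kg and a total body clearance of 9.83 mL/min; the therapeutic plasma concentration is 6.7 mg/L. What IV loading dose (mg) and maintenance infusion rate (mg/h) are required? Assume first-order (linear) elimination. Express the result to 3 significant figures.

(a) 289 mg; (b) 3.95 mg/h

Vd = 0.98 L/kg × 44 kg = 43.12 L
Loading dose = Vd × C = 43.12 × 6.7 = 288.9 mg
Convert clearance: 9.83 mL/min × 60 min/h ÷ 1000 mL/L = 0.5898 L/h
Maintenance infusion rate = CL × Css = 0.5898 × 6.7 = 3.952 mg/h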